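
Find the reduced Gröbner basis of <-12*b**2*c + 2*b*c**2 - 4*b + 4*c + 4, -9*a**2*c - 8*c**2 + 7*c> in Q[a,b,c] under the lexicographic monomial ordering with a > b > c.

G = {a**2*b - a**2 + 8/9*b*c - 7/9*b - 8/9*c + 7/9, a**2*c + 8/9*c**2 - 7/9*c, b**2*c - 1/6*b*c**2 + 1/3*b - 1/3*c - 1/3}

f_1 = -12*b**2*c + 2*b*c**2 - 4*b + 4*c + 4, LT = b**2*c.
f_2 = -9*a**2*c - 8*c**2 + 7*c, LT = a**2*c.

S(f_1,f_2): lcm = a**2*b**2*c. S = -1/6*a**2*b*c**2 + 1/3*a**2*b - 1/3*a**2*c - 1/3*a**2 - 8/9*b**2*c**2 + 7/9*b**2*c.
  leading term a**2*b*c**2: subtract (1/54*b*c)·f_2 from -1/6*a**2*b*c**2 + 1/3*a**2*b - 1/3*a**2*c - 1/3*a**2 - 8/9*b**2*c**2 + 7/9*b**2*c → 1/3*a**2*b - 1/3*a**2*c - 1/3*a**2 - 8/9*b**2*c**2 + 7/9*b**2*c + 4/27*b*c**3 - 7/54*b*c**2
  leading term a**2*b: no divisor's leading term divides it; move 1/3*a**2*b to the remainder.
  leading term a**2*c: subtract (1/27)·f_2 from -1/3*a**2*c - 1/3*a**2 - 8/9*b**2*c**2 + 7/9*b**2*c + 4/27*b*c**3 - 7/54*b*c**2 → -1/3*a**2 - 8/9*b**2*c**2 + 7/9*b**2*c + 4/27*b*c**3 - 7/54*b*c**2 + 8/27*c**2 - 7/27*c
  leading term a**2: no divisor's leading term divides it; move -1/3*a**2 to the remainder.
  leading term b**2*c**2: subtract (2/27*c)·f_1 from -8/9*b**2*c**2 + 7/9*b**2*c + 4/27*b*c**3 - 7/54*b*c**2 + 8/27*c**2 - 7/27*c → 7/9*b**2*c - 7/54*b*c**2 + 8/27*b*c - 5/9*c
  leading term b**2*c: subtract (-7/108)·f_1 from 7/9*b**2*c - 7/54*b*c**2 + 8/27*b*c - 5/9*c → 8/27*b*c - 7/27*b - 8/27*c + 7/27
  leading term b*c: no divisor's leading term divides it; move 8/27*b*c to the remainder.
  leading term b: no divisor's leading term divides it; move -7/27*b to the remainder.
  leading term c: no divisor's leading term divides it; move -8/27*c to the remainder.
  leading term 1: no divisor's leading term divides it; move 7/27 to the remainder.
  remainder 1/3*a**2*b - 1/3*a**2 + 8/27*b*c - 7/27*b - 8/27*c + 7/27 ≠ 0; add g_3 = 1/3*a**2*b - 1/3*a**2 + 8/27*b*c - 7/27*b - 8/27*c + 7/27 to the basis.

The other S-polynomials (S(f_1,g_3), S(f_2,g_3)) all reduce to 0 modulo the current basis, so we have a Gröbner basis.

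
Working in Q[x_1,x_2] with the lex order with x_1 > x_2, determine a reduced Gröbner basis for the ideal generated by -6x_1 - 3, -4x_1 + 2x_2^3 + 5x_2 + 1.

G = {x_1 + 1/2, x_2^3 + 5/2x_2 + 3/2}

f_1 = -6x_1 - 3, LT = x_1.
f_2 = -4x_1 + 2x_2^3 + 5x_2 + 1, LT = x_1.

S(f_1,f_2): lcm = x_1. S = 1/2x_2^3 + 5/4x_2 + 3/4.
  leading term x_2^3: no divisor's leading term divides it; move 1/2x_2^3 to the remainder.
  leading term x_2: no divisor's leading term divides it; move 5/4x_2 to the remainder.
  leading term 1: no divisor's leading term divides it; move 3/4 to the remainder.
  remainder 1/2x_2^3 + 5/4x_2 + 3/4 ≠ 0; add g_3 = 1/2x_2^3 + 5/4x_2 + 3/4 to the basis.

The other S-polynomials (S(f_1,g_3), S(f_2,g_3)) all reduce to 0 modulo the current basis, so we have a Gröbner basis.
Inter-reduce: drop elements whose leading term is divisible by another's, tail-reduce, and make monic.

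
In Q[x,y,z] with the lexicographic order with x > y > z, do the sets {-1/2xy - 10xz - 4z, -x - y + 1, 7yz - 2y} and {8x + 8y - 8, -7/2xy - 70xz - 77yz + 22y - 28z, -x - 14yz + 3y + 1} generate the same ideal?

Since reduced Gröbner bases are canonical representatives of ideals under a given ordering, it suffices to compute and compare them.
Buchberger on the first generating set:
f_1 = -1/2xy - 10xz - 4z, LT = xy.
f_2 = -x - y + 1, LT = x.
f_3 = 7yz - 2y, LT = yz.

S(f_1,f_2): lcm = xy. S = 20xz - y^2 + y + 8z.
  reduce S modulo (f_1, f_2, f_3):
  remainder -y^2 - 33/7y + 28z ≠ 0; add g_4 = -y^2 - 33/7y + 28z to the basis.

S(f_1,f_3): lcm = xyz. S = 2/7xy + 20xz^2 + 8z^2.
  reduce S modulo (f_1, f_2, f_3, g_4):
  remainder 28z^2 - 8z ≠ 0; add g_5 = 28z^2 - 8z to the basis.

The other S-polynomials (S(f_2,f_3), S(f_1,g_4), S(f_2,g_4), S(f_3,g_4), S(f_1,g_5), S(f_2,g_5), S(f_3,g_5), S(g_4,g_5)) all reduce to 0 modulo the current basis, so we have a Gröbner basis.
Inter-reduce: drop elements whose leading term is divisible by another's, tail-reduce, and make monic.
Reduced Gröbner basis: {x + y - 1, y^2 + 33/7y - 28z, yz - 2/7y, z^2 - 2/7z}.

Buchberger on the second generating set:
h_1 = 8x + 8y - 8, LT = x.
h_2 = -7/2xy - 70xz - 77yz + 22y - 28z, LT = xy.
h_3 = -x - 14yz + 3y + 1, LT = x.

S(h_1,h_2): lcm = xy. S = -20xz + y^2 - 22yz + 37/7y - 8z.
  reduce S modulo (h_1, h_2, h_3):
  remainder y^2 - 2yz + 37/7y - 28z ≠ 0; add k_4 = y^2 - 2yz + 37/7y - 28z to the basis.

S(h_1,h_3): lcm = x. S = -14yz + 4y.
  reduce S modulo (h_1, h_2, h_3, k_4):
  remainder -14yz + 4y ≠ 0; add k_5 = -14yz + 4y to the basis.

S(h_2,h_3): lcm = xy. S = 20xz - 14y^2z + 3y^2 + 22yz - 37/7y + 8z.
  reduce S modulo (h_1, h_2, h_3, k_4, k_5):
  remainder -392z^2 + 112z ≠ 0; add k_6 = -392z^2 + 112z to the basis.

The other S-polynomials (S(h_1,k_4), S(h_2,k_4), S(h_3,k_4), S(h_1,k_5), S(h_2,k_5), S(h_3,k_5), S(k_4,k_5), S(h_1,k_6), S(h_2,k_6), S(h_3,k_6), S(k_4,k_6), S(k_5,k_6)) all reduce to 0 modulo the current basis, so we have a Gröbner basis.
Inter-reduce: drop elements whose leading term is divisible by another's, tail-reduce, and make monic.
Reduced Gröbner basis: {x + y - 1, y^2 + 33/7y - 28z, yz - 2/7y, z^2 - 2/7z}.

The two bases agree; hence the ideals are identical.
The same test decides containment: I ⊆ J iff every generator of I reduces to 0 modulo a Gröbner basis of J.

Yes, the ideals are equal.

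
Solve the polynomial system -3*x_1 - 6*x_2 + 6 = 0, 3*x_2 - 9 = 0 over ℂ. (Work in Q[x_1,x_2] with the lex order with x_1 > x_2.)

{(-4, 3)}

Compute a lex Gröbner basis by Buchberger's algorithm.
f_1 = -3*x_1 - 6*x_2 + 6, LT = x_1.
f_2 = 3*x_2 - 9, LT = x_2.

The S-polynomials (S(f_1,f_2)) all reduce to 0 modulo the current basis, so we have a Gröbner basis.
Inter-reduce: drop elements whose leading term is divisible by another's, tail-reduce, and make monic.
Reduced Gröbner basis: {x_1 + 4, x_2 - 3}.

From the last basis element, x_2 - 3 = 0, so x_2 takes values in {3}. Each choice, substituted upward through the basis, yields the corresponding point(s) of the solution set.
  x_2 = 3: the earlier basis element becomes x_1 + 4 = 0, giving x_1 = -4 — point (-4, 3).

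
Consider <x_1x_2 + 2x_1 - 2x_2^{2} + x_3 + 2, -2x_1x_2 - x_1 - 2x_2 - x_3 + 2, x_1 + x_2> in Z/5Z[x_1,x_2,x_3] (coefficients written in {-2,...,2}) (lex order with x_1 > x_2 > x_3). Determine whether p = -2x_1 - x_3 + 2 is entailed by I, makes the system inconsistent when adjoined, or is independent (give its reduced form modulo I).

Adjoining -2x_1 - x_3 + 2 makes the ideal the whole ring: the system is inconsistent.

First compute the reduced Gröbner basis of I by Buchberger's algorithm.
f_1 = x_1x_2 + 2x_1 - 2x_2^{2} + x_3 + 2, LT = x_1x_2.
f_2 = -2x_1x_2 - x_1 - 2x_2 - x_3 + 2, LT = x_1x_2.
f_3 = x_1 + x_2, LT = x_1.

S(f_1,f_2): lcm = x_1x_2. S = -x_1 - 2x_2^{2} - x_2 - 2x_3 - 2.
  leading term x_1: subtract (-1)·f_3 from -x_1 - 2x_2^{2} - x_2 - 2x_3 - 2 → -2x_2^{2} - 2x_3 - 2
  leading term x_2^{2}: no divisor's leading term divides it; move -2x_2^{2} to the remainder.
  leading term x_3: no divisor's leading term divides it; move -2x_3 to the remainder.
  leading term 1: no divisor's leading term divides it; move -2 to the remainder.
  remainder -2x_2^{2} - 2x_3 - 2 ≠ 0; add h_4 = -2x_2^{2} - 2x_3 - 2 to the basis.

S(f_1,f_3): lcm = x_1x_2. S = 2x_1 + 2x_2^{2} + x_3 + 2.
  leading term x_1: subtract (2)·f_3 from 2x_1 + 2x_2^{2} + x_3 + 2 → 2x_2^{2} - 2x_2 + x_3 + 2
  leading term x_2^{2}: subtract (-1)·h_4 from 2x_2^{2} - 2x_2 + x_3 + 2 → -2x_2 - x_3
  leading term x_2: no divisor's leading term divides it; move -2x_2 to the remainder.
  leading term x_3: no divisor's leading term divides it; move -x_3 to the remainder.
  remainder -2x_2 - x_3 ≠ 0; add h_5 = -2x_2 - x_3 to the basis.

S(f_1,h_4): lcm = x_1x_2^{2}. S = 2x_1x_2 - x_1x_3 - x_1 - 2x_2^{3} + x_2x_3 + 2x_2.
  leading term x_1x_2: subtract (2)·f_1 from 2x_1x_2 - x_1x_3 - x_1 - 2x_2^{3} + x_2x_3 + 2x_2 → -x_1x_3 - 2x_2^{3} - x_2^{2} + x_2x_3 + 2x_2 - 2x_3 + 1
  leading term x_1x_3: subtract (-x_3)·f_3 from -x_1x_3 - 2x_2^{3} - x_2^{2} + x_2x_3 + 2x_2 - 2x_3 + 1 → -2x_2^{3} - x_2^{2} + 2x_2x_3 + 2x_2 - 2x_3 + 1
  leading term x_2^{3}: subtract (x_2)·h_4 from -2x_2^{3} - x_2^{2} + 2x_2x_3 + 2x_2 - 2x_3 + 1 → -x_2^{2} - x_2x_3 - x_2 - 2x_3 + 1
  leading term x_2^{2}: subtract (-2)·h_4 from -x_2^{2} - x_2x_3 - x_2 - 2x_3 + 1 → -x_2x_3 - x_2 - x_3 + 2
  leading term x_2x_3: subtract (-2x_3)·h_5 from -x_2x_3 - x_2 - x_3 + 2 → -x_2 - 2x_3^{2} - x_3 + 2
  leading term x_2: subtract (-2)·h_5 from -x_2 - 2x_3^{2} - x_3 + 2 → -2x_3^{2} + 2x_3 + 2
  leading term x_3^{2}: no divisor's leading term divides it; move -2x_3^{2} to the remainder.
  leading term x_3: no divisor's leading term divides it; move 2x_3 to the remainder.
  leading term 1: no divisor's leading term divides it; move 2 to the remainder.
  remainder -2x_3^{2} + 2x_3 + 2 ≠ 0; add h_6 = -2x_3^{2} + 2x_3 + 2 to the basis.

The other S-polynomials (S(f_2,f_3), S(f_2,h_4), S(f_3,h_4), S(f_1,h_5), S(f_2,h_5), S(f_3,h_5), S(h_4,h_5), S(f_1,h_6), S(f_2,h_6), S(f_3,h_6), S(h_4,h_6), S(h_5,h_6)) all reduce to 0 modulo the current basis, so we have a Gröbner basis.
Inter-reduce: drop elements whose leading term is divisible by another's, tail-reduce, and make monic.
Reduced Gröbner basis: {x_1 + 2x_3, x_2 - 2x_3, x_3^{2} - x_3 - 1}.
Label its elements g_1 = x_1 + 2x_3, g_2 = x_2 - 2x_3, g_3 = x_3^{2} - x_3 - 1.

Reduce p = -2x_1 - x_3 + 2 modulo G:
  leading term x_1: subtract (-2)·g_1 from -2x_1 - x_3 + 2 → -2x_3 + 2
  leading term x_3: no divisor's leading term divides it; move -2x_3 to the remainder.
  leading term 1: no divisor's leading term divides it; move 2 to the remainder.
  normal form = -2x_3 + 2.
The normal form is nonzero, so p ∉ I. Since p minus its normal form lies in I, I + (p) = I + (r) where r = -2x_3 + 2; decide whether this ideal is the whole ring.
Run Buchberger on G together with r (pairs among the g_i already reduce to 0 since G is a Gröbner basis):
g_1 = x_1 + 2x_3, LT = x_1.
g_2 = x_2 - 2x_3, LT = x_2.
g_3 = x_3^{2} - x_3 - 1, LT = x_3^{2}.
r = -2x_3 + 2, LT = x_3.

S(g_3,r): lcm = x_3^{2}. S = -1.
  leading term 1: no divisor's leading term divides it; move -1 to the remainder.
  remainder -1 ≠ 0; add m_5 = -1 to the basis.

The other S-polynomials (S(g_1,g_2), S(g_1,g_3), S(g_1,r), S(g_2,g_3), S(g_2,r), S(g_1,m_5), S(g_2,m_5), S(g_3,m_5), S(r,m_5)) all reduce to 0 modulo the current basis, so we have a Gröbner basis.
Inter-reduce: drop elements whose leading term is divisible by another's, tail-reduce, and make monic.
Reduced Gröbner basis: {1}.
The reduced Gröbner basis of I + (p) is {1}: the ideal is the whole ring, so the enlarged system has no common solution — adjoining p is inconsistent.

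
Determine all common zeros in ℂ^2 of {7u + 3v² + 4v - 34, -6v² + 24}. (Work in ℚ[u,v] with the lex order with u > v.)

Compute a lex Gröbner basis by Buchberger's algorithm.
f_1 = 7u + 3v² + 4v - 34, LT = u.
f_2 = -6v² + 24, LT = v².

The S-polynomials (S(f_1,f_2)) all reduce to 0 modulo the current basis, so we have a Gröbner basis.
Inter-reduce: drop elements whose leading term is divisible by another's, tail-reduce, and make monic.
Reduced Gröbner basis: {u + 4/7v - 22/7, v² - 4}.

A lex Gröbner basis eliminates variables successively. Here v² - 4 depends only on v, with roots {-2, 2}; lifting each root through the earlier basis elements recovers the full solutions.
  v = -2: the earlier basis element becomes u - 30/7 = 0, giving u = 30/7 — point (30/7, -2).
  v = 2: the earlier basis element becomes u - 2 = 0, giving u = 2 — point (2, 2).

{(30/7, -2), (2, 2)}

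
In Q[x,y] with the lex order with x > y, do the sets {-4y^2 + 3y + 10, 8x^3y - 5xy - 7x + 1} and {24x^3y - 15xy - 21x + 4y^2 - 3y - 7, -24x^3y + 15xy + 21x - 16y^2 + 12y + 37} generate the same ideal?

Yes, the ideals are equal.

Equality of ideals is decidable: compute both reduced Gröbner bases (unique for the ordering) and check whether they agree.
Buchberger on the first generating set:
f_1 = -4y^2 + 3y + 10, LT = y^2.
f_2 = 8x^3y - 5xy - 7x + 1, LT = x^3y.

S(f_1,f_2): lcm = x^3y^2. S = -3/4x^3y - 5/2x^3 + 5/8xy^2 + 7/8xy - 1/8y.
  reduce S modulo (f_1, f_2):
  remainder -5/2x^3 + 7/8xy + 29/32x - 1/8y + 3/32 ≠ 0; add g_3 = -5/2x^3 + 7/8xy + 29/32x - 1/8y + 3/32 to the basis.

The other S-polynomials (S(f_1,g_3), S(f_2,g_3)) all reduce to 0 modulo the current basis, so we have a Gröbner basis.
Inter-reduce: drop elements whose leading term is divisible by another's, tail-reduce, and make monic.
Reduced Gröbner basis: {x^3 - 7/20xy - 29/80x + 1/20y - 3/80, y^2 - 3/4y - 5/2}.

Buchberger on the second generating set:
h_1 = 24x^3y - 15xy - 21x + 4y^2 - 3y - 7, LT = x^3y.
h_2 = -24x^3y + 15xy + 21x - 16y^2 + 12y + 37, LT = x^3y.

S(h_1,h_2): lcm = x^3y. S = -1/2y^2 + 3/8y + 5/4.
  reduce S modulo (h_1, h_2):
  remainder -1/2y^2 + 3/8y + 5/4 ≠ 0; add k_3 = -1/2y^2 + 3/8y + 5/4 to the basis.

S(h_1,k_3): lcm = x^3y^2. S = 3/4x^3y + 5/2x^3 - 5/8xy^2 - 7/8xy + 1/6y^3 - 1/8y^2 - 7/24y.
  reduce S modulo (h_1, h_2, k_3):
  remainder 5/2x^3 - 7/8xy - 29/32x + 1/8y - 3/32 ≠ 0; add k_4 = 5/2x^3 - 7/8xy - 29/32x + 1/8y - 3/32 to the basis.

The other S-polynomials (S(h_2,k_3), S(h_1,k_4), S(h_2,k_4), S(k_3,k_4)) all reduce to 0 modulo the current basis, so we have a Gröbner basis.
Inter-reduce: drop elements whose leading term is divisible by another's, tail-reduce, and make monic.
Reduced Gröbner basis: {x^3 - 7/20xy - 29/80x + 1/20y - 3/80, y^2 - 3/4y - 5/2}.

Same reduced basis, so the two generating sets span the same ideal.
The same test decides containment: I ⊆ J iff every generator of I reduces to 0 modulo a Gröbner basis of J.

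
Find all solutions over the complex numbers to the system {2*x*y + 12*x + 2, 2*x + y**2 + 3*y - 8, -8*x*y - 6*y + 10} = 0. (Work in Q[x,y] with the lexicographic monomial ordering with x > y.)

{(-1, -5)}

Compute a lex Gröbner basis by Buchberger's algorithm.
f_1 = 2*x*y + 12*x + 2, LT = x*y.
f_2 = 2*x + y**2 + 3*y - 8, LT = x.
f_3 = -8*x*y - 6*y + 10, LT = x*y.

S(f_1,f_2): lcm = x*y. S = 6*x - 1/2*y**3 - 3/2*y**2 + 4*y + 1.
  leading term x: subtract (3)·f_2 from 6*x - 1/2*y**3 - 3/2*y**2 + 4*y + 1 → -1/2*y**3 - 9/2*y**2 - 5*y + 25
  leading term y**3: no divisor's leading term divides it; move -1/2*y**3 to the remainder.
  leading term y**2: no divisor's leading term divides it; move -9/2*y**2 to the remainder.
  leading term y: no divisor's leading term divides it; move -5*y to the remainder.
  leading term 1: no divisor's leading term divides it; move 25 to the remainder.
  remainder -1/2*y**3 - 9/2*y**2 - 5*y + 25 ≠ 0; add h_4 = -1/2*y**3 - 9/2*y**2 - 5*y + 25 to the basis.

S(f_1,f_3): lcm = x*y. S = 6*x - 3/4*y + 9/4.
  leading term x: subtract (3)·f_2 from 6*x - 3/4*y + 9/4 → -3*y**2 - 39/4*y + 105/4
  leading term y**2: no divisor's leading term divides it; move -3*y**2 to the remainder.
  leading term y: no divisor's leading term divides it; move -39/4*y to the remainder.
  leading term 1: no divisor's leading term divides it; move 105/4 to the remainder.
  remainder -3*y**2 - 39/4*y + 105/4 ≠ 0; add h_5 = -3*y**2 - 39/4*y + 105/4 to the basis.

S(f_2,f_3): lcm = x*y. S = 1/2*y**3 + 3/2*y**2 - 19/4*y + 5/4.
  leading term y**3: subtract (-1)·h_4 from 1/2*y**3 + 3/2*y**2 - 19/4*y + 5/4 → -3*y**2 - 39/4*y + 105/4
  leading term y**2: subtract (1)·h_5 from -3*y**2 - 39/4*y + 105/4 → 0
  remainder 0.

S(f_1,h_4): lcm = x*y**3. S = -3*x*y**2 - 10*x*y + 50*x + y**2.
  leading term x*y**2: subtract (-3/2*y)·f_1 from -3*x*y**2 - 10*x*y + 50*x + y**2 → 8*x*y + 50*x + y**2 + 3*y
  leading term x*y: subtract (4)·f_1 from 8*x*y + 50*x + y**2 + 3*y → 2*x + y**2 + 3*y - 8
  leading term x: subtract (1)·f_2 from 2*x + y**2 + 3*y - 8 → 0
  remainder 0.

S(f_2,h_4): leading monomials are coprime, so the S-polynomial reduces to 0 (Buchberger's first criterion).
S(f_3,h_4): lcm = x*y**3. S = -9*x*y**2 - 10*x*y + 50*x + 3/4*y**3 - 5/4*y**2.
  leading term x*y**2: subtract (-9/2*y)·f_1 from -9*x*y**2 - 10*x*y + 50*x + 3/4*y**3 - 5/4*y**2 → 44*x*y + 50*x + 3/4*y**3 - 5/4*y**2 + 9*y
  leading term x*y: subtract (22)·f_1 from 44*x*y + 50*x + 3/4*y**3 - 5/4*y**2 + 9*y → -214*x + 3/4*y**3 - 5/4*y**2 + 9*y - 44
  leading term x: subtract (-107)·f_2 from -214*x + 3/4*y**3 - 5/4*y**2 + 9*y - 44 → 3/4*y**3 + 423/4*y**2 + 330*y - 900
  leading term y**3: subtract (-3/2)·h_4 from 3/4*y**3 + 423/4*y**2 + 330*y - 900 → 99*y**2 + 645/2*y - 1725/2
  leading term y**2: subtract (-33)·h_5 from 99*y**2 + 645/2*y - 1725/2 → 3/4*y + 15/4
  leading term y: no divisor's leading term divides it; move 3/4*y to the remainder.
  leading term 1: no divisor's leading term divides it; move 15/4 to the remainder.
  remainder 3/4*y + 15/4 ≠ 0; add h_6 = 3/4*y + 15/4 to the basis.

S(f_1,h_5): lcm = x*y**2. S = 11/4*x*y + 35/4*x + y.
  leading term x*y: subtract (11/8)·f_1 from 11/4*x*y + 35/4*x + y → -31/4*x + y - 11/4
  leading term x: subtract (-31/8)·f_2 from -31/4*x + y - 11/4 → 31/8*y**2 + 101/8*y - 135/4
  leading term y**2: subtract (-31/24)·h_5 from 31/8*y**2 + 101/8*y - 135/4 → 1/32*y + 5/32
  leading term y: subtract (1/24)·h_6 from 1/32*y + 5/32 → 0
  remainder 0.

S(f_2,h_5): leading monomials are coprime, so the S-polynomial reduces to 0 (Buchberger's first criterion).
S(f_3,h_5): lcm = x*y**2. S = -13/4*x*y + 35/4*x + 3/4*y**2 - 5/4*y.
  leading term x*y: subtract (-13/8)·f_1 from -13/4*x*y + 35/4*x + 3/4*y**2 - 5/4*y → 113/4*x + 3/4*y**2 - 5/4*y + 13/4
  leading term x: subtract (113/8)·f_2 from 113/4*x + 3/4*y**2 - 5/4*y + 13/4 → -107/8*y**2 - 349/8*y + 465/4
  leading term y**2: subtract (107/24)·h_5 from -107/8*y**2 - 349/8*y + 465/4 → -5/32*y - 25/32
  leading term y: subtract (-5/24)·h_6 from -5/32*y - 25/32 → 0
  remainder 0.

S(h_4,h_5): lcm = y**3. S = 23/4*y**2 + 75/4*y - 50.
  leading term y**2: subtract (-23/12)·h_5 from 23/4*y**2 + 75/4*y - 50 → 1/16*y + 5/16
  leading term y: subtract (1/12)·h_6 from 1/16*y + 5/16 → 0
  remainder 0.

S(f_1,h_6): lcm = x*y. S = x + 1.
  leading term x: subtract (1/2)·f_2 from x + 1 → -1/2*y**2 - 3/2*y + 5
  leading term y**2: subtract (1/6)·h_5 from -1/2*y**2 - 3/2*y + 5 → 1/8*y + 5/8
  leading term y: subtract (1/6)·h_6 from 1/8*y + 5/8 → 0
  remainder 0.

S(f_2,h_6): leading monomials are coprime, so the S-polynomial reduces to 0 (Buchberger's first criterion).
S(f_3,h_6): lcm = x*y. S = -5*x + 3/4*y - 5/4.
  leading term x: subtract (-5/2)·f_2 from -5*x + 3/4*y - 5/4 → 5/2*y**2 + 33/4*y - 85/4
  leading term y**2: subtract (-5/6)·h_5 from 5/2*y**2 + 33/4*y - 85/4 → 1/8*y + 5/8
  leading term y: subtract (1/6)·h_6 from 1/8*y + 5/8 → 0
  remainder 0.

S(h_4,h_6): lcm = y**3. S = 4*y**2 + 10*y - 50.
  leading term y**2: subtract (-4/3)·h_5 from 4*y**2 + 10*y - 50 → -3*y - 15
  leading term y: subtract (-4)·h_6 from -3*y - 15 → 0
  remainder 0.

S(h_5,h_6): lcm = y**2. S = -7/4*y - 35/4.
  leading term y: subtract (-7/3)·h_6 from -7/4*y - 35/4 → 0
  remainder 0.

Every S-polynomial of the final basis reduces to 0, so we have a Gröbner basis.
Inter-reduce: drop elements whose leading term is divisible by another's, tail-reduce, and make monic.
Reduced Gröbner basis: {x + 1, y + 5}.

The lex basis is triangular: the last element involves only y. Solving y + 5 = 0 gives y ∈ {-5}; substituting each value into the earlier elements determines the remaining variables.
  y = -5: the earlier basis element becomes x + 1 = 0, giving x = -1 — point (-1, -5).
Substituting each solution back into the original system confirms all equations vanish.
A lex Gröbner basis triangularizes the system, enabling back-substitution.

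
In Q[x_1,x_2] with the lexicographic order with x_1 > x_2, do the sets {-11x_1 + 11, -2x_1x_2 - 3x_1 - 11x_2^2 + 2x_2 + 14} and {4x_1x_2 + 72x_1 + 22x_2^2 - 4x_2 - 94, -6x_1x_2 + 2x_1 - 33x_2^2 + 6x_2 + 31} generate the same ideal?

Yes, the ideals are equal.

Equality of ideals is decidable: compute both reduced Gröbner bases (unique for the ordering) and check whether they agree.
Buchberger on the first generating set:
f_1 = -11x_1 + 11, LT = x_1.
f_2 = -2x_1x_2 - 3x_1 - 11x_2^2 + 2x_2 + 14, LT = x_1x_2.

S(f_1,f_2): lcm = x_1x_2. S = -3/2x_1 - 11/2x_2^2 + 7.
  leading term x_1: subtract (3/22)·f_1 from -3/2x_1 - 11/2x_2^2 + 7 → -11/2x_2^2 + 11/2
  leading term x_2^2: no divisor's leading term divides it; move -11/2x_2^2 to the remainder.
  leading term 1: no divisor's leading term divides it; move 11/2 to the remainder.
  remainder -11/2x_2^2 + 11/2 ≠ 0; add g_3 = -11/2x_2^2 + 11/2 to the basis.

S(f_1,g_3): leading monomials are coprime, so the S-polynomial reduces to 0 (Buchberger's first criterion).
S(f_2,g_3): lcm = x_1x_2^2. S = 3/2x_1x_2 + x_1 + 11/2x_2^3 - x_2^2 - 7x_2.
  leading term x_1x_2: subtract (-3/22x_2)·f_1 from 3/2x_1x_2 + x_1 + 11/2x_2^3 - x_2^2 - 7x_2 → x_1 + 11/2x_2^3 - x_2^2 - 11/2x_2
  leading term x_1: subtract (-1/11)·f_1 from x_1 + 11/2x_2^3 - x_2^2 - 11/2x_2 → 11/2x_2^3 - x_2^2 - 11/2x_2 + 1
  leading term x_2^3: subtract (-x_2)·g_3 from 11/2x_2^3 - x_2^2 - 11/2x_2 + 1 → -x_2^2 + 1
  leading term x_2^2: subtract (2/11)·g_3 from -x_2^2 + 1 → 0
  remainder 0.

Every S-polynomial of the final basis reduces to 0, so we have a Gröbner basis.
Inter-reduce: drop elements whose leading term is divisible by another's, tail-reduce, and make monic.
Reduced Gröbner basis: {x_1 - 1, x_2^2 - 1}.

Buchberger on the second generating set:
h_1 = 4x_1x_2 + 72x_1 + 22x_2^2 - 4x_2 - 94, LT = x_1x_2.
h_2 = -6x_1x_2 + 2x_1 - 33x_2^2 + 6x_2 + 31, LT = x_1x_2.

S(h_1,h_2): lcm = x_1x_2. S = 55/3x_1 - 55/3.
  leading term x_1: no divisor's leading term divides it; move 55/3x_1 to the remainder.
  leading term 1: no divisor's leading term divides it; move -55/3 to the remainder.
  remainder 55/3x_1 - 55/3 ≠ 0; add k_3 = 55/3x_1 - 55/3 to the basis.

S(h_1,k_3): lcm = x_1x_2. S = 18x_1 + 11/2x_2^2 - 47/2.
  leading term x_1: subtract (54/55)·k_3 from 18x_1 + 11/2x_2^2 - 47/2 → 11/2x_2^2 - 11/2
  leading term x_2^2: no divisor's leading term divides it; move 11/2x_2^2 to the remainder.
  leading term 1: no divisor's leading term divides it; move -11/2 to the remainder.
  remainder 11/2x_2^2 - 11/2 ≠ 0; add k_4 = 11/2x_2^2 - 11/2 to the basis.

S(h_2,k_3): lcm = x_1x_2. S = -1/3x_1 + 11/2x_2^2 - 31/6.
  leading term x_1: subtract (-1/55)·k_3 from -1/3x_1 + 11/2x_2^2 - 31/6 → 11/2x_2^2 - 11/2
  leading term x_2^2: subtract (1)·k_4 from 11/2x_2^2 - 11/2 → 0
  remainder 0.

S(h_1,k_4): lcm = x_1x_2^2. S = 18x_1x_2 + x_1 + 11/2x_2^3 - x_2^2 - 47/2x_2.
  leading term x_1x_2: subtract (9/2)·h_1 from 18x_1x_2 + x_1 + 11/2x_2^3 - x_2^2 - 47/2x_2 → -323x_1 + 11/2x_2^3 - 100x_2^2 - 11/2x_2 + 423
  leading term x_1: subtract (-969/55)·k_3 from -323x_1 + 11/2x_2^3 - 100x_2^2 - 11/2x_2 + 423 → 11/2x_2^3 - 100x_2^2 - 11/2x_2 + 100
  leading term x_2^3: subtract (x_2)·k_4 from 11/2x_2^3 - 100x_2^2 - 11/2x_2 + 100 → -100x_2^2 + 100
  leading term x_2^2: subtract (-200/11)·k_4 from -100x_2^2 + 100 → 0
  remainder 0.

S(h_2,k_4): lcm = x_1x_2^2. S = -1/3x_1x_2 + x_1 + 11/2x_2^3 - x_2^2 - 31/6x_2.
  leading term x_1x_2: subtract (-1/12)·h_1 from -1/3x_1x_2 + x_1 + 11/2x_2^3 - x_2^2 - 31/6x_2 → 7x_1 + 11/2x_2^3 + 5/6x_2^2 - 11/2x_2 - 47/6
  leading term x_1: subtract (21/55)·k_3 from 7x_1 + 11/2x_2^3 + 5/6x_2^2 - 11/2x_2 - 47/6 → 11/2x_2^3 + 5/6x_2^2 - 11/2x_2 - 5/6
  leading term x_2^3: subtract (x_2)·k_4 from 11/2x_2^3 + 5/6x_2^2 - 11/2x_2 - 5/6 → 5/6x_2^2 - 5/6
  leading term x_2^2: subtract (5/33)·k_4 from 5/6x_2^2 - 5/6 → 0
  remainder 0.

S(k_3,k_4): leading monomials are coprime, so the S-polynomial reduces to 0 (Buchberger's first criterion).
Every S-polynomial of the final basis reduces to 0, so we have a Gröbner basis.
Inter-reduce: drop elements whose leading term is divisible by another's, tail-reduce, and make monic.
Reduced Gröbner basis: {x_1 - 1, x_2^2 - 1}.

The two bases agree; hence the ideals are identical.
The choice of monomial ordering does not affect the verdict — as long as both bases are computed under the same ordering, their equality decides ideal equality.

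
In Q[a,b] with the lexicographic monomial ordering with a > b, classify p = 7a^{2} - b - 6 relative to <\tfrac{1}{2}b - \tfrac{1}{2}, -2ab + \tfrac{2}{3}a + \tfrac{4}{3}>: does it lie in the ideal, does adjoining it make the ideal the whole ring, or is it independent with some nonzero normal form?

7a^{2} - b - 6 lies in I (it reduces to 0).

First compute the reduced Gröbner basis of I by Buchberger's algorithm.
f_1 = \tfrac{1}{2}b - \tfrac{1}{2}, LT = b.
f_2 = -2ab + \tfrac{2}{3}a + \tfrac{4}{3}, LT = ab.

S(f_1,f_2): lcm = ab. S = -\tfrac{2}{3}a + \tfrac{2}{3}.
  leading term a: no divisor's leading term divides it; move -\tfrac{2}{3}a to the remainder.
  leading term 1: no divisor's leading term divides it; move \tfrac{2}{3} to the remainder.
  remainder -\tfrac{2}{3}a + \tfrac{2}{3} ≠ 0; add h_3 = -\tfrac{2}{3}a + \tfrac{2}{3} to the basis.

The other S-polynomials (S(f_1,h_3), S(f_2,h_3)) all reduce to 0 modulo the current basis, so we have a Gröbner basis.
Inter-reduce: drop elements whose leading term is divisible by another's, tail-reduce, and make monic.
Reduced Gröbner basis: {a - 1, b - 1}.
Label its elements g_1 = a - 1, g_2 = b - 1.

Reduce p = 7a^{2} - b - 6 modulo G:
  leading term a^{2}: subtract (7a)·g_1 from 7a^{2} - b - 6 → 7a - b - 6
  leading term a: subtract (7)·g_1 from 7a - b - 6 → -b + 1
  leading term b: subtract (-1)·g_2 from -b + 1 → 0
  normal form = 0.
Since the normal form is 0, p ∈ I.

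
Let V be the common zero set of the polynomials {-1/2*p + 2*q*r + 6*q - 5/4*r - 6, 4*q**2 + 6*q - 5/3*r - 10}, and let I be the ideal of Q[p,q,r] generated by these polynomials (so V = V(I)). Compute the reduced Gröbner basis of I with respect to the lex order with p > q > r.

G = {p - 4*q*r - 12*q + 5/2*r + 12, q**2 + 3/2*q - 5/12*r - 5/2}

f_1 = -1/2*p + 2*q*r + 6*q - 5/4*r - 6, LT = p.
f_2 = 4*q**2 + 6*q - 5/3*r - 10, LT = q**2.

The S-polynomials (S(f_1,f_2)) all reduce to 0 modulo the current basis, so we have a Gröbner basis.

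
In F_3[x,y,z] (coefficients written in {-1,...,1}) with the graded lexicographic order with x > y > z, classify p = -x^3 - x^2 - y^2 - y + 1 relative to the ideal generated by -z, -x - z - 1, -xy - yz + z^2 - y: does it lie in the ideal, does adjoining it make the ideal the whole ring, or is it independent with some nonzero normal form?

-x^3 - x^2 - y^2 - y + 1 is independent of I; its normal form modulo I is -y^2 - y + 1.

First compute the reduced Gröbner basis of I by Buchberger's algorithm.
f_1 = -z, LT = z.
f_2 = -x - z - 1, LT = x.
f_3 = -xy - yz + z^2 - y, LT = xy.

The S-polynomials (S(f_1,f_2), S(f_1,f_3), S(f_2,f_3)) all reduce to 0 modulo the current basis, so we have a Gröbner basis.
Inter-reduce: drop elements whose leading term is divisible by another's, tail-reduce, and make monic.
Reduced Gröbner basis: {x + 1, z}.
Label its elements g_1 = x + 1, g_2 = z.

Reduce p = -x^3 - x^2 - y^2 - y + 1 modulo G:
  leading term x^3: subtract (-x^2)·g_1 from -x^3 - x^2 - y^2 - y + 1 → -y^2 - y + 1
  leading term y^2: no divisor's leading term divides it; move -y^2 to the remainder.
  leading term y: no divisor's leading term divides it; move -y to the remainder.
  leading term 1: no divisor's leading term divides it; move 1 to the remainder.
  normal form = -y^2 - y + 1.
The normal form is nonzero, so p ∉ I. Since p minus its normal form lies in I, I + (p) = I + (r) where r = -y^2 - y + 1; decide whether this ideal is the whole ring.
Run Buchberger on G together with r (pairs among the g_i already reduce to 0 since G is a Gröbner basis):
g_1 = x + 1, LT = x.
g_2 = z, LT = z.
r = -y^2 - y + 1, LT = y^2.

The S-polynomials (S(g_1,g_2), S(g_1,r), S(g_2,r)) all reduce to 0 modulo the current basis, so we have a Gröbner basis.
Inter-reduce: drop elements whose leading term is divisible by another's, tail-reduce, and make monic.
Reduced Gröbner basis: {y^2 + y - 1, x + 1, z}.
The reduced Gröbner basis of I + (p) is {y^2 + y - 1, x + 1, z} ≠ {1}, a proper ideal, so the enlarged system stays consistent: p is independent of I, with normal form -y^2 - y + 1.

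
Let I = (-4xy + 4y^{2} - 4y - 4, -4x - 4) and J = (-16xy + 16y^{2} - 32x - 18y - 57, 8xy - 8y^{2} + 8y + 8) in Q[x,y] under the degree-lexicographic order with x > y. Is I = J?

Since reduced Gröbner bases are canonical representatives of ideals under a given ordering, it suffices to compute and compare them.
Buchberger on the first generating set:
f_1 = -4xy + 4y^{2} - 4y - 4, LT = xy.
f_2 = -4x - 4, LT = x.

S(f_1,f_2): lcm = xy. S = -y^{2} + 1.
  leading term y^{2}: no divisor's leading term divides it; move -y^{2} to the remainder.
  leading term 1: no divisor's leading term divides it; move 1 to the remainder.
  remainder -y^{2} + 1 ≠ 0; add g_3 = -y^{2} + 1 to the basis.

The other S-polynomials (S(f_1,g_3), S(f_2,g_3)) all reduce to 0 modulo the current basis, so we have a Gröbner basis.
Inter-reduce: drop elements whose leading term is divisible by another's, tail-reduce, and make monic.
Reduced Gröbner basis: {y^{2} - 1, x + 1}.

Buchberger on the second generating set:
h_1 = -16xy + 16y^{2} - 32x - 18y - 57, LT = xy.
h_2 = 8xy - 8y^{2} + 8y + 8, LT = xy.

S(h_1,h_2): lcm = xy. S = 2x + \tfrac{1}{8}y + \tfrac{41}{16}.
  leading term x: no divisor's leading term divides it; move 2x to the remainder.
  leading term y: no divisor's leading term divides it; move \tfrac{1}{8}y to the remainder.
  leading term 1: no divisor's leading term divides it; move \tfrac{41}{16} to the remainder.
  remainder 2x + \tfrac{1}{8}y + \tfrac{41}{16} ≠ 0; add k_3 = 2x + \tfrac{1}{8}y + \tfrac{41}{16} to the basis.

S(h_1,k_3): lcm = xy. S = -\tfrac{17}{16}y^{2} + 2x - \tfrac{5}{32}y + \tfrac{57}{16}.
  leading term y^{2}: no divisor's leading term divides it; move -\tfrac{17}{16}y^{2} to the remainder.
  leading term x: subtract (1)·k_3 from 2x - \tfrac{5}{32}y + \tfrac{57}{16} → -\tfrac{9}{32}y + 1
  leading term y: no divisor's leading term divides it; move -\tfrac{9}{32}y to the remainder.
  leading term 1: no divisor's leading term divides it; move 1 to the remainder.
  remainder -\tfrac{17}{16}y^{2} - \tfrac{9}{32}y + 1 ≠ 0; add k_4 = -\tfrac{17}{16}y^{2} - \tfrac{9}{32}y + 1 to the basis.

The other S-polynomials (S(h_2,k_3), S(h_1,k_4), S(h_2,k_4), S(k_3,k_4)) all reduce to 0 modulo the current basis, so we have a Gröbner basis.
Inter-reduce: drop elements whose leading term is divisible by another's, tail-reduce, and make monic.
Reduced Gröbner basis: {y^{2} + \tfrac{9}{34}y - \tfrac{16}{17}, x + \tfrac{1}{16}y + \tfrac{41}{32}}.

Since the reduced bases disagree, the two ideals are not the same.

No, the ideals differ.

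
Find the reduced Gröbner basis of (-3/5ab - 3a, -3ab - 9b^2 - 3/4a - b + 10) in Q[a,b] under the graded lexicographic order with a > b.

G = {a^2 - 280/19a, ab + 5a, b^2 - 19/12a + 1/9b - 10/9}

f_1 = -3/5ab - 3a, LT = ab.
f_2 = -3ab - 9b^2 - 3/4a - b + 10, LT = ab.

S(f_1,f_2): lcm = ab. S = -3b^2 + 19/4a - 1/3b + 10/3.
  leading term b^2: no divisor's leading term divides it; move -3b^2 to the remainder.
  leading term a: no divisor's leading term divides it; move 19/4a to the remainder.
  leading term b: no divisor's leading term divides it; move -1/3b to the remainder.
  leading term 1: no divisor's leading term divides it; move 10/3 to the remainder.
  remainder -3b^2 + 19/4a - 1/3b + 10/3 ≠ 0; add g_3 = -3b^2 + 19/4a - 1/3b + 10/3 to the basis.

S(f_1,g_3): lcm = ab^2. S = 19/12a^2 + 44/9ab + 10/9a.
  leading term a^2: no divisor's leading term divides it; move 19/12a^2 to the remainder.
  leading term ab: subtract (-220/27)·f_1 from 44/9ab + 10/9a → -70/3a
  leading term a: no divisor's leading term divides it; move -70/3a to the remainder.
  remainder 19/12a^2 - 70/3a ≠ 0; add g_4 = 19/12a^2 - 70/3a to the basis.

The other S-polynomials (S(f_2,g_3), S(f_1,g_4), S(f_2,g_4), S(g_3,g_4)) all reduce to 0 modulo the current basis, so we have a Gröbner basis.
Inter-reduce: drop elements whose leading term is divisible by another's, tail-reduce, and make monic.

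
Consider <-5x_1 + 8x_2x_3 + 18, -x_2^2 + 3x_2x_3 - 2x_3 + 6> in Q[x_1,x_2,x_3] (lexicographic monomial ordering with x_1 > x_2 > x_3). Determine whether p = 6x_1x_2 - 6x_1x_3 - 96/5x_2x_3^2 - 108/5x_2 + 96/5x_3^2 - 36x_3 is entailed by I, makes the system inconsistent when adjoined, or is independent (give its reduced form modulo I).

First compute the reduced Gröbner basis of I by Buchberger's algorithm.
f_1 = -5x_1 + 8x_2x_3 + 18, LT = x_1.
f_2 = -x_2^2 + 3x_2x_3 - 2x_3 + 6, LT = x_2^2.

The S-polynomials (S(f_1,f_2)) all reduce to 0 modulo the current basis, so we have a Gröbner basis.
Inter-reduce: drop elements whose leading term is divisible by another's, tail-reduce, and make monic.
Reduced Gröbner basis: {x_1 - 8/5x_2x_3 - 18/5, x_2^2 - 3x_2x_3 + 2x_3 - 6}.
Label its elements g_1 = x_1 - 8/5x_2x_3 - 18/5, g_2 = x_2^2 - 3x_2x_3 + 2x_3 - 6.

Reduce p = 6x_1x_2 - 6x_1x_3 - 96/5x_2x_3^2 - 108/5x_2 + 96/5x_3^2 - 36x_3 modulo G:
  leading term x_1x_2: subtract (6x_2)·g_1 from 6x_1x_2 - 6x_1x_3 - 96/5x_2x_3^2 - 108/5x_2 + 96/5x_3^2 - 36x_3 → -6x_1x_3 + 48/5x_2^2x_3 - 96/5x_2x_3^2 + 96/5x_3^2 - 36x_3
  leading term x_1x_3: subtract (-6x_3)·g_1 from -6x_1x_3 + 48/5x_2^2x_3 - 96/5x_2x_3^2 + 96/5x_3^2 - 36x_3 → 48/5x_2^2x_3 - 144/5x_2x_3^2 + 96/5x_3^2 - 288/5x_3
  leading term x_2^2x_3: subtract (48/5x_3)·g_2 from 48/5x_2^2x_3 - 144/5x_2x_3^2 + 96/5x_3^2 - 288/5x_3 → 0
  normal form = 0.
Since the normal form is 0, p ∈ I.

The remainder on division by a Gröbner basis is unique — it is the normal form.

6x_1x_2 - 6x_1x_3 - 96/5x_2x_3^2 - 108/5x_2 + 96/5x_3^2 - 36x_3 lies in I (it reduces to 0).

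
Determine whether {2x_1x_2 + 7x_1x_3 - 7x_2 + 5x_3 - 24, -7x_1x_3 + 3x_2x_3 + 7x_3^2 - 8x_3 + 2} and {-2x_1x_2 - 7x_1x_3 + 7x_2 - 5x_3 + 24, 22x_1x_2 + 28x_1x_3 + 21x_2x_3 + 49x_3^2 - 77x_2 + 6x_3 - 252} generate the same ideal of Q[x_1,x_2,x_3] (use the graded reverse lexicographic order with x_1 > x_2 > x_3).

Two ideals are equal iff their reduced Gröbner bases coincide (the reduced basis is unique for a fixed ordering).
Buchberger on the first generating set:
f_1 = 2x_1x_2 + 7x_1x_3 - 7x_2 + 5x_3 - 24, LT = x_1x_2.
f_2 = -7x_1x_3 + 3x_2x_3 + 7x_3^2 - 8x_3 + 2, LT = x_1x_3.

S(f_1,f_2): lcm = x_1x_2x_3. S = 3/7x_2^2x_3 + 7/2x_1x_3^2 + x_2x_3^2 - 65/14x_2x_3 + 5/2x_3^2 + 2/7x_2 - 12x_3.
  leading term x_2^2x_3: no divisor's leading term divides it; move 3/7x_2^2x_3 to the remainder.
  leading term x_1x_3^2: subtract (-1/2x_3)·f_2 from 7/2x_1x_3^2 + x_2x_3^2 - 65/14x_2x_3 + 5/2x_3^2 + 2/7x_2 - 12x_3 → 5/2x_2x_3^2 + 7/2x_3^3 - 65/14x_2x_3 - 3/2x_3^2 + 2/7x_2 - 11x_3
  leading term x_2x_3^2: no divisor's leading term divides it; move 5/2x_2x_3^2 to the remainder.
  leading term x_3^3: no divisor's leading term divides it; move 7/2x_3^3 to the remainder.
  leading term x_2x_3: no divisor's leading term divides it; move -65/14x_2x_3 to the remainder.
  leading term x_3^2: no divisor's leading term divides it; move -3/2x_3^2 to the remainder.
  leading term x_2: no divisor's leading term divides it; move 2/7x_2 to the remainder.
  leading term x_3: no divisor's leading term divides it; move -11x_3 to the remainder.
  remainder 3/7x_2^2x_3 + 5/2x_2x_3^2 + 7/2x_3^3 - 65/14x_2x_3 - 3/2x_3^2 + 2/7x_2 - 11x_3 ≠ 0; add g_3 = 3/7x_2^2x_3 + 5/2x_2x_3^2 + 7/2x_3^3 - 65/14x_2x_3 - 3/2x_3^2 + 2/7x_2 - 11x_3 to the basis.

The other S-polynomials (S(f_1,g_3), S(f_2,g_3)) all reduce to 0 modulo the current basis, so we have a Gröbner basis.
Inter-reduce: drop elements whose leading term is divisible by another's, tail-reduce, and make monic.
Reduced Gröbner basis: {x_2^2x_3 + 35/6x_2x_3^2 + 49/6x_3^3 - 65/6x_2x_3 - 7/2x_3^2 + 2/3x_2 - 77/3x_3, x_1x_2 + 3/2x_2x_3 + 7/2x_3^2 - 7/2x_2 - 3/2x_3 - 11, x_1x_3 - 3/7x_2x_3 - x_3^2 + 8/7x_3 - 2/7}.

Buchberger on the second generating set:
h_1 = -2x_1x_2 - 7x_1x_3 + 7x_2 - 5x_3 + 24, LT = x_1x_2.
h_2 = 22x_1x_2 + 28x_1x_3 + 21x_2x_3 + 49x_3^2 - 77x_2 + 6x_3 - 252, LT = x_1x_2.

S(h_1,h_2): lcm = x_1x_2. S = 49/22x_1x_3 - 21/22x_2x_3 - 49/22x_3^2 + 49/22x_3 - 6/11.
  leading term x_1x_3: no divisor's leading term divides it; move 49/22x_1x_3 to the remainder.
  leading term x_2x_3: no divisor's leading term divides it; move -21/22x_2x_3 to the remainder.
  leading term x_3^2: no divisor's leading term divides it; move -49/22x_3^2 to the remainder.
  leading term x_3: no divisor's leading term divides it; move 49/22x_3 to the remainder.
  leading term 1: no divisor's leading term divides it; move -6/11 to the remainder.
  remainder 49/22x_1x_3 - 21/22x_2x_3 - 49/22x_3^2 + 49/22x_3 - 6/11 ≠ 0; add k_3 = 49/22x_1x_3 - 21/22x_2x_3 - 49/22x_3^2 + 49/22x_3 - 6/11 to the basis.

S(h_1,k_3): lcm = x_1x_2x_3. S = 3/7x_2^2x_3 + 7/2x_1x_3^2 + x_2x_3^2 - 9/2x_2x_3 + 5/2x_3^2 + 12/49x_2 - 12x_3.
  leading term x_2^2x_3: no divisor's leading term divides it; move 3/7x_2^2x_3 to the remainder.
  leading term x_1x_3^2: subtract (11/7x_3)·k_3 from 7/2x_1x_3^2 + x_2x_3^2 - 9/2x_2x_3 + 5/2x_3^2 + 12/49x_2 - 12x_3 → 5/2x_2x_3^2 + 7/2x_3^3 - 9/2x_2x_3 - x_3^2 + 12/49x_2 - 78/7x_3
  leading term x_2x_3^2: no divisor's leading term divides it; move 5/2x_2x_3^2 to the remainder.
  leading term x_3^3: no divisor's leading term divides it; move 7/2x_3^3 to the remainder.
  leading term x_2x_3: no divisor's leading term divides it; move -9/2x_2x_3 to the remainder.
  leading term x_3^2: no divisor's leading term divides it; move -x_3^2 to the remainder.
  leading term x_2: no divisor's leading term divides it; move 12/49x_2 to the remainder.
  leading term x_3: no divisor's leading term divides it; move -78/7x_3 to the remainder.
  remainder 3/7x_2^2x_3 + 5/2x_2x_3^2 + 7/2x_3^3 - 9/2x_2x_3 - x_3^2 + 12/49x_2 - 78/7x_3 ≠ 0; add k_4 = 3/7x_2^2x_3 + 5/2x_2x_3^2 + 7/2x_3^3 - 9/2x_2x_3 - x_3^2 + 12/49x_2 - 78/7x_3 to the basis.

The other S-polynomials (S(h_2,k_3), S(h_1,k_4), S(h_2,k_4), S(k_3,k_4)) all reduce to 0 modulo the current basis, so we have a Gröbner basis.
Inter-reduce: drop elements whose leading term is divisible by another's, tail-reduce, and make monic.
Reduced Gröbner basis: {x_2^2x_3 + 35/6x_2x_3^2 + 49/6x_3^3 - 21/2x_2x_3 - 7/3x_3^2 + 4/7x_2 - 26x_3, x_1x_2 + 3/2x_2x_3 + 7/2x_3^2 - 7/2x_2 - x_3 - 78/7, x_1x_3 - 3/7x_2x_3 - x_3^2 + x_3 - 12/49}.

The bases are distinct; the ideals are different.

No, the ideals differ.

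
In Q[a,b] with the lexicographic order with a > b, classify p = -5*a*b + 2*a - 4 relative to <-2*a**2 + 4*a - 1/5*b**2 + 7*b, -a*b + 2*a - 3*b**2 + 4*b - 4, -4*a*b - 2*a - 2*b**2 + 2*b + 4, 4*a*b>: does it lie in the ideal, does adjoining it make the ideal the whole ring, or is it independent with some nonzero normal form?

First compute the reduced Gröbner basis of I by Buchberger's algorithm.
f_1 = -2*a**2 + 4*a - 1/5*b**2 + 7*b, LT = a**2.
f_2 = -a*b + 2*a - 3*b**2 + 4*b - 4, LT = a*b.
f_3 = -4*a*b - 2*a - 2*b**2 + 2*b + 4, LT = a*b.
f_4 = 4*a*b, LT = a*b.

S(f_1,f_2): lcm = a**2*b. S = 2*a**2 - 3*a*b**2 + 2*a*b - 4*a + 1/10*b**3 - 7/2*b**2.
  reduce S modulo (f_1, f_2, f_3, f_4):
  remainder -8*a + 91/10*b**3 - 37/10*b**2 + 3*b + 16 ≠ 0; add h_5 = -8*a + 91/10*b**3 - 37/10*b**2 + 3*b + 16 to the basis.

S(f_1,f_3): lcm = a**2*b. S = -1/2*a**2 - 1/2*a*b**2 - 3/2*a*b + a + 1/10*b**3 - 7/2*b**2.
  reduce S modulo (f_1, f_2, f_3, f_4, h_5):
  remainder -327/80*b**3 + 349/80*b**2 - 93/8*b ≠ 0; add h_6 = -327/80*b**3 + 349/80*b**2 - 93/8*b to the basis.

S(f_1,f_4): lcm = a**2*b. S = -2*a*b + 1/10*b**3 - 7/2*b**2.
  reduce S modulo (f_1, f_2, f_3, f_4, h_5, h_6):
  remainder -653/1635*b**2 + 344/109*b ≠ 0; add h_7 = -653/1635*b**2 + 344/109*b to the basis.

S(f_2,f_3): lcm = a*b. S = -5/2*a + 5/2*b**2 - 7/2*b + 5.
  reduce S modulo (f_1, f_2, f_3, f_4, h_5, h_6, h_7):
  remainder 44711/5224*b ≠ 0; add h_8 = 44711/5224*b to the basis.

The other S-polynomials (S(f_2,f_4), S(f_3,f_4), S(f_1,h_5), S(f_2,h_5), S(f_3,h_5), S(f_4,h_5), S(f_1,h_6), S(f_2,h_6), S(f_3,h_6), S(f_4,h_6), S(h_5,h_6), S(f_1,h_7), S(f_2,h_7), S(f_3,h_7), S(f_4,h_7), S(h_5,h_7), S(h_6,h_7), S(f_1,h_8), S(f_2,h_8), S(f_3,h_8), S(f_4,h_8), S(h_5,h_8), S(h_6,h_8), S(h_7,h_8)) all reduce to 0 modulo the current basis, so we have a Gröbner basis.
Inter-reduce: drop elements whose leading term is divisible by another's, tail-reduce, and make monic.
Reduced Gröbner basis: {a - 2, b}.
Label its elements g_1 = a - 2, g_2 = b.

Reduce p = -5*a*b + 2*a - 4 modulo G:
  leading term a*b: subtract (-5*b)·g_1 from -5*a*b + 2*a - 4 → 2*a - 10*b - 4
  leading term a: subtract (2)·g_1 from 2*a - 10*b - 4 → -10*b
  leading term b: subtract (-10)·g_2 from -10*b → 0
  normal form = 0.
Since the normal form is 0, p ∈ I.

-5*a*b + 2*a - 4 lies in I (it reduces to 0).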